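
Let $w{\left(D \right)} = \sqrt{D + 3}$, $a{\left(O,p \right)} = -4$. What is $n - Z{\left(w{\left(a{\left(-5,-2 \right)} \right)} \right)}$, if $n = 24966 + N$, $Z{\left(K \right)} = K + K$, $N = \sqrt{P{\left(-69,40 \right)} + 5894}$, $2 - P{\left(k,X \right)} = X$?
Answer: $24966 - 2 i + 4 \sqrt{366} \approx 25043.0 - 2.0 i$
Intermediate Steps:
$P{\left(k,X \right)} = 2 - X$
$w{\left(D \right)} = \sqrt{3 + D}$
$N = 4 \sqrt{366}$ ($N = \sqrt{\left(2 - 40\right) + 5894} = \sqrt{-38 + 5894} = \sqrt{5856} = 4 \sqrt{366} \approx 76.525$)
$Z{\left(K \right)} = 2 K$
$n = 24966 + 4 \sqrt{366} \approx 25043.0$
$n - Z{\left(w{\left(a{\left(-5,-2 \right)} \right)} \right)} = \left(24966 + 4 \sqrt{366}\right) - 2 \sqrt{3 - 4} = \left(24966 + 4 \sqrt{366}\right) - 2 \sqrt{-1} = \left(24966 + 4 \sqrt{366}\right) - 2 i = 24966 - 2 i + 4 \sqrt{366}$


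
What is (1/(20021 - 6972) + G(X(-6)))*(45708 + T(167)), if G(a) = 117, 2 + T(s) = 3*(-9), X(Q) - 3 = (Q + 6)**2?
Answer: 69739682386/13049 ≈ 5.3444e+6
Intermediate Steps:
X(Q) = 3 + (6 + Q)**2 (X(Q) = 3 + (Q + 6)**2 = 3 + (6 + Q)**2)
T(s) = -29 (T(s) = -2 + 3*(-9) = -2 - 27 = -29)
(1/(20021 - 6972) + G(X(-6)))*(45708 + T(167)) = (1/(20021 - 6972) + 117)*(45708 - 29) = (1/13049 + 117)*45679 = (1526734/13049)*45679 = 69739682386/13049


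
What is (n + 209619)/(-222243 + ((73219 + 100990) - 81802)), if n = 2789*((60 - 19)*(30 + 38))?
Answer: -7985351/129836 ≈ -61.503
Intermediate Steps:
n = 7775732 (n = 2789*(41*68) = 2789*2788 = 7775732)
(n + 209619)/(-222243 + ((73219 + 100990) - 81802)) = (7775732 + 209619)/(-222243 + ((73219 + 100990) - 81802)) = 7985351/(-222243 + (174209 - 81802)) = 7985351/(-222243 + 92407) = 7985351/(-129836) = 7985351*(-1/129836) = -7985351/129836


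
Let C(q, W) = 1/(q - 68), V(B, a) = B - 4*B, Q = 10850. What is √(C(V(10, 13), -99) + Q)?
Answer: √2126598/14 ≈ 104.16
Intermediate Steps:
V(B, a) = -3*B
C(q, W) = 1/(-68 + q)
√(C(V(10, 13), -99) + Q) = √(1/(-68 - 3*10) + 10850) = √(1/(-68 - 30) + 10850) = √(1/(-98) + 10850) = √(-1/98 + 10850) = √(1063299/98) = √2126598/14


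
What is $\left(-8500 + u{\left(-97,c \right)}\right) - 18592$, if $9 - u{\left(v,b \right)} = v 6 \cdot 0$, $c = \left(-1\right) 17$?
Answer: $-27083$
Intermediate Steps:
$c = -17$
$u{\left(v,b \right)} = 9$ ($u{\left(v,b \right)} = 9 - v 6 \cdot 0 = 9 - 6 v 0 = 9 - 0 = 9 + 0 = 9$)
$\left(-8500 + u{\left(-97,c \right)}\right) - 18592 = \left(-8500 + 9\right) - 18592 = -8491 - 18592 = -27083$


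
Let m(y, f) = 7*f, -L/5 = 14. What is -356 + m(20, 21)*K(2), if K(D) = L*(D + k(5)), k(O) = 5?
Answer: -72386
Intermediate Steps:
L = -70 (L = -5*14 = -70)
K(D) = -350 - 70*D (K(D) = -70*(D + 5) = -70*(5 + D) = -350 - 70*D)
-356 + m(20, 21)*K(2) = -356 + (7*21)*(-350 - 70*2) = -356 + 147*(-350 - 140) = -356 + 147*(-490) = -356 - 72030 = -72386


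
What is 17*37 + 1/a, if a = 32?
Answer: 20129/32 ≈ 629.03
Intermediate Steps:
17*37 + 1/a = 17*37 + 1/32 = 629 + 1/32 = 20129/32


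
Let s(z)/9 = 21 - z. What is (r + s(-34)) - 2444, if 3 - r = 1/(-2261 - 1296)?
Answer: -6921921/3557 ≈ -1946.0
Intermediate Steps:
r = 10672/3557 (r = 3 - 1/(-2261 - 1296) = 3 - 1/(-3557) = 3 - 1*(-1/3557) = 3 + 1/3557 = 10672/3557 ≈ 3.0003)
s(z) = 189 - 9*z (s(z) = 9*(21 - z) = 189 - 9*z)
(r + s(-34)) - 2444 = (10672/3557 + (189 - 9*(-34))) - 2444 = (10672/3557 + (189 + 306)) - 2444 = (10672/3557 + 495) - 2444 = 1771387/3557 - 2444 = -6921921/3557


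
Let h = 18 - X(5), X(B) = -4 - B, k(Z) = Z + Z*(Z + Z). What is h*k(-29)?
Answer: 44631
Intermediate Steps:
k(Z) = Z + 2*Z² (k(Z) = Z + Z*(2*Z) = Z + 2*Z²)
h = 27 (h = 18 - (-4 - 1*5) = 18 - (-4 - 5) = 18 - 1*(-9) = 18 + 9 = 27)
h*k(-29) = 27*(-29*(1 + 2*(-29))) = 27*(-29*(1 - 58)) = 27*(-29*(-57)) = 27*1653 = 44631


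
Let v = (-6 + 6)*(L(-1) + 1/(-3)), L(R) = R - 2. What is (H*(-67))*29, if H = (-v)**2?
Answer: 0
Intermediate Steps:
L(R) = -2 + R
v = 0 (v = (-6 + 6)*((-2 - 1) + 1/(-3)) = 0*(-3 - 1/3) = 0*(-10/3) = 0)
H = 0 (H = (-1*0)**2 = 0**2 = 0)
(H*(-67))*29 = (0*(-67))*29 = 0*29 = 0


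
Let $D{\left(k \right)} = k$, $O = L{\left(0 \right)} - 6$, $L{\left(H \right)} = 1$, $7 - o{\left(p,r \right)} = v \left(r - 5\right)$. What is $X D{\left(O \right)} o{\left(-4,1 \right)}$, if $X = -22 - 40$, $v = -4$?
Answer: $-2790$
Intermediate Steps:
$o{\left(p,r \right)} = -13 + 4 r$ ($o{\left(p,r \right)} = 7 - - 4 \left(r - 5\right) = 7 - - 4 \left(-5 + r\right) = 7 - \left(20 - 4 r\right) = 7 + \left(-20 + 4 r\right) = -13 + 4 r$)
$O = -5$ ($O = 1 - 6 = -5$)
$X = -62$
$X D{\left(O \right)} o{\left(-4,1 \right)} = \left(-62\right) \left(-5\right) \left(-13 + 4 \cdot 1\right) = 310 \left(-13 + 4\right) = 310 \left(-9\right) = -2790$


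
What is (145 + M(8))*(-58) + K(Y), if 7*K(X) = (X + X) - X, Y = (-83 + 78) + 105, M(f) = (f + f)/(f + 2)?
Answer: -297098/35 ≈ -8488.5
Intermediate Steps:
M(f) = 2*f/(2 + f) (M(f) = (2*f)/(2 + f) = 2*f/(2 + f))
Y = 100 (Y = -5 + 105 = 100)
K(X) = X/7 (K(X) = ((X + X) - X)/7 = (2*X - X)/7 = X/7)
(145 + M(8))*(-58) + K(Y) = (145 + 2*8/(2 + 8))*(-58) + (⅐)*100 = (145 + 2*8/10)*(-58) + 100/7 = (145 + 2*8*(⅒))*(-58) + 100/7 = (145 + 8/5)*(-58) + 100/7 = (733/5)*(-58) + 100/7 = -42514/5 + 100/7 = -297098/35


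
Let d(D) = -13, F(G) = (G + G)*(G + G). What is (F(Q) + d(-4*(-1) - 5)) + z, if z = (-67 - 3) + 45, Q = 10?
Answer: 362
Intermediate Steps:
F(G) = 4*G**2 (F(G) = (2*G)*(2*G) = 4*G**2)
z = -25 (z = -70 + 45 = -25)
(F(Q) + d(-4*(-1) - 5)) + z = (4*10**2 - 13) - 25 = (4*100 - 13) - 25 = (400 - 13) - 25 = 387 - 25 = 362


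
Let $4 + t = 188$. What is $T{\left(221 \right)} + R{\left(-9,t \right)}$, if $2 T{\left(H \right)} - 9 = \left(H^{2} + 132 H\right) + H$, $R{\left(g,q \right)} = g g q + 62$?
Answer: $\frac{108175}{2} \approx 54088.0$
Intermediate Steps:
$t = 184$ ($t = -4 + 188 = 184$)
$R{\left(g,q \right)} = 62 + q g^{2}$ ($R{\left(g,q \right)} = g^{2} q + 62 = q g^{2} + 62 = 62 + q g^{2}$)
$T{\left(H \right)} = \frac{9}{2} + \frac{H^{2}}{2} + \frac{133 H}{2}$ ($T{\left(H \right)} = \frac{9}{2} + \frac{\left(H^{2} + 132 H\right) + H}{2} = \frac{9}{2} + \frac{H^{2} + 133 H}{2} = \frac{9}{2} + \left(\frac{H^{2}}{2} + \frac{133 H}{2}\right) = \frac{9}{2} + \frac{H^{2}}{2} + \frac{133 H}{2}$)
$T{\left(221 \right)} + R{\left(-9,t \right)} = \left(\frac{9}{2} + \frac{221^{2}}{2} + \frac{133}{2} \cdot 221\right) + \left(62 + 184 \left(-9\right)^{2}\right) = \left(\frac{9}{2} + \frac{1}{2} \cdot 48841 + \frac{29393}{2}\right) + \left(62 + 184 \cdot 81\right) = \left(\frac{9}{2} + \frac{48841}{2} + \frac{29393}{2}\right) + \left(62 + 14904\right) = \frac{78243}{2} + 14966 = \frac{108175}{2}$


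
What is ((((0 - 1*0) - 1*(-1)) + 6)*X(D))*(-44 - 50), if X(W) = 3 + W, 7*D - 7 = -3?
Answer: -2350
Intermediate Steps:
D = 4/7 (D = 1 + (⅐)*(-3) = 1 - 3/7 = 4/7 ≈ 0.57143)
((((0 - 1*0) - 1*(-1)) + 6)*X(D))*(-44 - 50) = ((((0 - 1*0) - 1*(-1)) + 6)*(3 + 4/7))*(-44 - 50) = ((((0 + 0) + 1) + 6)*(25/7))*(-94) = (((0 + 1) + 6)*(25/7))*(-94) = ((1 + 6)*(25/7))*(-94) = (7*(25/7))*(-94) = 25*(-94) = -2350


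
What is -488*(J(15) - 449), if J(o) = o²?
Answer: 109312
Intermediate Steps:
-488*(J(15) - 449) = -488*(15² - 449) = -488*(225 - 449) = -488*(-224) = 109312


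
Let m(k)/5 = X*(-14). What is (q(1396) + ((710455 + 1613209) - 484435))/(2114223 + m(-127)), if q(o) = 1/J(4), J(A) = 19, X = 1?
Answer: 34945352/40168907 ≈ 0.86996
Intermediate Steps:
q(o) = 1/19
m(k) = -70 (m(k) = 5*(1*(-14)) = 5*(-14) = -70)
(q(1396) + ((710455 + 1613209) - 484435))/(2114223 + m(-127)) = (1/19 + ((710455 + 1613209) - 484435))/(2114223 - 70) = (1/19 + (2323664 - 484435))/2114153 = (1/19 + 1839229)*(1/2114153) = (34945352/19)*(1/2114153) = 34945352/40168907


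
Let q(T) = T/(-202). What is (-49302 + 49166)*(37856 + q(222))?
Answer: -519974920/101 ≈ -5.1483e+6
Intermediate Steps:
q(T) = -T/202 (q(T) = T*(-1/202) = -T/202)
(-49302 + 49166)*(37856 + q(222)) = (-49302 + 49166)*(37856 - 1/202*222) = -136*(37856 - 111/101) = -136*3823345/101 = -519974920/101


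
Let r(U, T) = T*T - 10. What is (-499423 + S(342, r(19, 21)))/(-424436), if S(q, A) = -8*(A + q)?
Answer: 505607/424436 ≈ 1.1912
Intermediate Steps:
r(U, T) = -10 + T**2 (r(U, T) = T**2 - 10 = -10 + T**2)
S(q, A) = -8*A - 8*q
(-499423 + S(342, r(19, 21)))/(-424436) = (-499423 + (-8*(-10 + 21**2) - 8*342))/(-424436) = (-499423 + (-8*(-10 + 441) - 2736))*(-1/424436) = (-499423 + (-8*431 - 2736))*(-1/424436) = (-499423 + (-3448 - 2736))*(-1/424436) = (-499423 - 6184)*(-1/424436) = -505607*(-1/424436) = 505607/424436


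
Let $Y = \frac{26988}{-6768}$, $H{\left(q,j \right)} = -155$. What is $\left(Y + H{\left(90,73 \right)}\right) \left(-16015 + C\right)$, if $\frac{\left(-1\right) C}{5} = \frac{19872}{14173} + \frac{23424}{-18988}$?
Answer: $\frac{96621356876377205}{37945486284} \approx 2.5463 \cdot 10^{6}$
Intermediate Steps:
$Y = - \frac{2249}{564}$ ($Y = 26988 \left(- \frac{1}{6768}\right) = - \frac{2249}{564} \approx -3.9876$)
$C = - \frac{56676480}{67279231}$ ($C = - 5 \left(\frac{19872}{14173} + \frac{23424}{-18988}\right) = - 5 \left(19872 \cdot \frac{1}{14173} + 23424 \left(- \frac{1}{18988}\right)\right) = - 5 \left(\frac{19872}{14173} - \frac{5856}{4747}\right) = \left(-5\right) \frac{11335296}{67279231} = - \frac{56676480}{67279231} \approx -0.84241$)
$\left(Y + H{\left(90,73 \right)}\right) \left(-16015 + C\right) = \left(- \frac{2249}{564} - 155\right) \left(-16015 - \frac{56676480}{67279231}\right) = \left(- \frac{89669}{564}\right) \left(- \frac{1077533560945}{67279231}\right) = \frac{96621356876377205}{37945486284}$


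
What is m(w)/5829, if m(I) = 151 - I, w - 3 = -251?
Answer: 133/1943 ≈ 0.068451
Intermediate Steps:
w = -248 (w = 3 - 251 = -248)
m(w)/5829 = (151 - 1*(-248))/5829 = (151 + 248)*(1/5829) = 399*(1/5829) = 133/1943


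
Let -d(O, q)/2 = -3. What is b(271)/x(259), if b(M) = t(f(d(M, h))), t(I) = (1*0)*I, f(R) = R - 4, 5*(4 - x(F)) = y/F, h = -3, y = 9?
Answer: 0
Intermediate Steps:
d(O, q) = 6 (d(O, q) = -2*(-3) = 6)
x(F) = 4 - 9/(5*F)
f(R) = -4 + R
t(I) = 0 (t(I) = 0*I = 0)
b(M) = 0
b(271)/x(259) = 0/(4 - 9/5/259) = 0/(4 - 9/5*1/259) = 0/(4 - 9/1295) = 0/(5171/1295) = 0*(1295/5171) = 0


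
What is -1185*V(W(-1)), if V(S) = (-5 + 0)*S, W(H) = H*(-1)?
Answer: 5925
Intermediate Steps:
W(H) = -H
V(S) = -5*S
-1185*V(W(-1)) = -(-5925)*(-1*(-1)) = -(-5925) = -1185*(-5) = 5925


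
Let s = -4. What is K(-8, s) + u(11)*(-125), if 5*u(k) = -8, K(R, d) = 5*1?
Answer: 205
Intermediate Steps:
K(R, d) = 5
u(k) = -8/5 (u(k) = (1/5)*(-8) = -8/5)
K(-8, s) + u(11)*(-125) = 5 - 8/5*(-125) = 5 + 200 = 205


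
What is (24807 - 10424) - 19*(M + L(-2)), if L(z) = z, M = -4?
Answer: 14497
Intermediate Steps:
(24807 - 10424) - 19*(M + L(-2)) = (24807 - 10424) - 19*(-4 - 2) = 14383 - 19*(-6) = 14383 + 114 = 14497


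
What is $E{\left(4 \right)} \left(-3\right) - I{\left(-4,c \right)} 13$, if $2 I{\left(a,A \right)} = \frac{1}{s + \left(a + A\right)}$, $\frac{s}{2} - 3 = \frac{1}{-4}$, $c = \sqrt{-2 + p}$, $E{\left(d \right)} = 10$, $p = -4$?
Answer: $\frac{- 60 \sqrt{6} + 103 i}{- 3 i + 2 \sqrt{6}} \approx -31.182 + 1.9299 i$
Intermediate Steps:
$c = i \sqrt{6}$ ($c = \sqrt{-2 - 4} = \sqrt{-6} = i \sqrt{6} \approx 2.4495 i$)
$s = \frac{11}{2}$ ($s = 6 + \frac{2}{-4} = 6 + 2 \left(- \frac{1}{4}\right) = 6 - \frac{1}{2} = \frac{11}{2} \approx 5.5$)
$I{\left(a,A \right)} = \frac{1}{2 \left(\frac{11}{2} + A + a\right)}$ ($I{\left(a,A \right)} = \frac{1}{2 \left(\frac{11}{2} + \left(a + A\right)\right)} = \frac{1}{2 \left(\frac{11}{2} + \left(A + a\right)\right)} = \frac{1}{2 \left(\frac{11}{2} + A + a\right)}$)
$E{\left(4 \right)} \left(-3\right) - I{\left(-4,c \right)} 13 = 10 \left(-3\right) - \frac{1}{11 + 2 i \sqrt{6} + 2 \left(-4\right)} 13 = -30 - \frac{1}{11 + 2 i \sqrt{6} - 8} \cdot 13 = -30 - \frac{1}{3 + 2 i \sqrt{6}} \cdot 13 = -30 - \frac{13}{3 + 2 i \sqrt{6}}$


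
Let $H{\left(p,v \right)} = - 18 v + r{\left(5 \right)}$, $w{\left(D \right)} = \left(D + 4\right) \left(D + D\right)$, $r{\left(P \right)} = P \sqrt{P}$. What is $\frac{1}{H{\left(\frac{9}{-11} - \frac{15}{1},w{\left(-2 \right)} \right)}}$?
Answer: $\frac{144}{20611} - \frac{5 \sqrt{5}}{20611} \approx 0.0064441$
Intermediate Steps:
$r{\left(P \right)} = P^{\frac{3}{2}}$
$w{\left(D \right)} = 2 D \left(4 + D\right)$ ($w{\left(D \right)} = \left(4 + D\right) 2 D = 2 D \left(4 + D\right)$)
$H{\left(p,v \right)} = - 18 v + 5 \sqrt{5}$ ($H{\left(p,v \right)} = - 18 v + 5^{\frac{3}{2}} = - 18 v + 5 \sqrt{5}$)
$\frac{1}{H{\left(\frac{9}{-11} - \frac{15}{1},w{\left(-2 \right)} \right)}} = \frac{1}{- 18 \cdot 2 \left(-2\right) \left(4 - 2\right) + 5 \sqrt{5}} = \frac{1}{- 18 \cdot 2 \left(-2\right) 2 + 5 \sqrt{5}} = \frac{1}{\left(-18\right) \left(-8\right) + 5 \sqrt{5}} = \frac{1}{144 + 5 \sqrt{5}}$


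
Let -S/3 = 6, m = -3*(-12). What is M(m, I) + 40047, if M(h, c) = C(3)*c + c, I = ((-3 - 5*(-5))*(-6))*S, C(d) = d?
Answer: 49551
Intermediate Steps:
m = 36
S = -18 (S = -3*6 = -18)
I = 2376 (I = ((-3 - 5*(-5))*(-6))*(-18) = ((-3 + 25)*(-6))*(-18) = (22*(-6))*(-18) = -132*(-18) = 2376)
M(h, c) = 4*c (M(h, c) = 3*c + c = 4*c)
M(m, I) + 40047 = 4*2376 + 40047 = 9504 + 40047 = 49551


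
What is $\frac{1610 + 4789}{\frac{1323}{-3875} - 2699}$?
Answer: $- \frac{24796125}{10459948} \approx -2.3706$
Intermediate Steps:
$\frac{1610 + 4789}{\frac{1323}{-3875} - 2699} = \frac{6399}{1323 \left(- \frac{1}{3875}\right) - 2699} = \frac{6399}{- \frac{1323}{3875} - 2699} = \frac{6399}{- \frac{10459948}{3875}} = 6399 \left(- \frac{3875}{10459948}\right) = - \frac{24796125}{10459948}$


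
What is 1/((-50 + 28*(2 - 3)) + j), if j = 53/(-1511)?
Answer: -1511/117911 ≈ -0.012815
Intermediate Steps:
j = -53/1511 (j = 53*(-1/1511) = -53/1511 ≈ -0.035076)
1/((-50 + 28*(2 - 3)) + j) = 1/((-50 + 28*(2 - 3)) - 53/1511) = 1/((-50 + 28*(-1)) - 53/1511) = 1/((-50 - 28) - 53/1511) = 1/(-78 - 53/1511) = 1/(-117911/1511) = -1511/117911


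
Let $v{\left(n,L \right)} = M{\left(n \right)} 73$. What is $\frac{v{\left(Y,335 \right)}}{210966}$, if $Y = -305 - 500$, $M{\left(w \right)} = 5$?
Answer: $\frac{365}{210966} \approx 0.0017301$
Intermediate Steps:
$Y = -805$ ($Y = -305 - 500 = -805$)
$v{\left(n,L \right)} = 365$ ($v{\left(n,L \right)} = 5 \cdot 73 = 365$)
$\frac{v{\left(Y,335 \right)}}{210966} = \frac{365}{210966}$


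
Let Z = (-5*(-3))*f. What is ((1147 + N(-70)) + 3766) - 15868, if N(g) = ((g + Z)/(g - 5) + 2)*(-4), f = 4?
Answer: -164453/15 ≈ -10964.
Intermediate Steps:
Z = 60 (Z = -5*(-3)*4 = 15*4 = 60)
N(g) = -8 - 4*(60 + g)/(-5 + g) (N(g) = ((g + 60)/(g - 5) + 2)*(-4) = ((60 + g)/(-5 + g) + 2)*(-4) = (2 + (60 + g)/(-5 + g))*(-4) = -8 - 4*(60 + g)/(-5 + g))
((1147 + N(-70)) + 3766) - 15868 = ((1147 + 4*(-50 - 3*(-70))/(-5 - 70)) + 3766) - 15868 = ((1147 + 4*(-50 + 210)/(-75)) + 3766) - 15868 = ((1147 + 4*(-1/75)*160) + 3766) - 15868 = ((1147 - 128/15) + 3766) - 15868 = (17077/15 + 3766) - 15868 = 73567/15 - 15868 = -164453/15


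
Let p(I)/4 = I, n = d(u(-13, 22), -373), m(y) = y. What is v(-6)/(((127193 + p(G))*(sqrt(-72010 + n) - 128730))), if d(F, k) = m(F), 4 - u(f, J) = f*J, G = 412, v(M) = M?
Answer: 12873/35584777498757 + I*sqrt(17930)/177923887493785 ≈ 3.6176e-10 + 7.5259e-13*I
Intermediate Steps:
u(f, J) = 4 - J*f (u(f, J) = 4 - f*J = 4 - J*f)
d(F, k) = F
n = 290 (n = 4 - 1*22*(-13) = 4 + 286 = 290)
p(I) = 4*I
v(-6)/(((127193 + p(G))*(sqrt(-72010 + n) - 128730))) = -6*1/((127193 + 4*412)*(sqrt(-72010 + 290) - 128730)) = -6*1/((127193 + 1648)*(sqrt(-71720) - 128730)) = -6*1/(128841*(2*I*sqrt(17930) - 128730)) = -6*1/(128841*(-128730 + 2*I*sqrt(17930))) = -6/(-16585701930 + 257682*I*sqrt(17930))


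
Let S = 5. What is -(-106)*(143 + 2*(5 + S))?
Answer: 17278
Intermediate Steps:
-(-106)*(143 + 2*(5 + S)) = -(-106)*(143 + 2*(5 + 5)) = -(-106)*(143 + 2*10) = -(-106)*(143 + 20) = -(-106)*163 = -1*(-17278) = 17278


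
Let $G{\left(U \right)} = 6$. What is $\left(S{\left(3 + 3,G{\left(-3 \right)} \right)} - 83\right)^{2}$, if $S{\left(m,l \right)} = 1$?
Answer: $6724$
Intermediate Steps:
$\left(S{\left(3 + 3,G{\left(-3 \right)} \right)} - 83\right)^{2} = \left(1 - 83\right)^{2} = \left(-82\right)^{2} = 6724$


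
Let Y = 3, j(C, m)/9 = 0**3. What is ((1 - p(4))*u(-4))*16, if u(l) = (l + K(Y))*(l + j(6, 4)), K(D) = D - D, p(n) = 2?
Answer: -256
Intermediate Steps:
j(C, m) = 0 (j(C, m) = 9*0**3 = 9*0 = 0)
K(D) = 0
u(l) = l**2 (u(l) = (l + 0)*(l + 0) = l*l = l**2)
((1 - p(4))*u(-4))*16 = ((1 - 1*2)*(-4)**2)*16 = ((1 - 2)*16)*16 = -1*16*16 = -16*16 = -256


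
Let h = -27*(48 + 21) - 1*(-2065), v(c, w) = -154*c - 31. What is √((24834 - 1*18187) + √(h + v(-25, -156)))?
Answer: √(6647 + √4021) ≈ 81.917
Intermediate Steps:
v(c, w) = -31 - 154*c
h = 202 (h = -27*69 + 2065 = -1863 + 2065 = 202)
√((24834 - 1*18187) + √(h + v(-25, -156))) = √((24834 - 1*18187) + √(202 + (-31 - 154*(-25)))) = √((24834 - 18187) + √(202 + (-31 + 3850))) = √(6647 + √(202 + 3819)) = √(6647 + √4021)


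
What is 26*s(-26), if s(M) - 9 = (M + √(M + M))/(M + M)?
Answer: 247 - I*√13 ≈ 247.0 - 3.6056*I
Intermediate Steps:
s(M) = 9 + (M + √2*√M)/(2*M) (s(M) = 9 + (M + √(M + M))/(M + M) = 9 + (M + √(2*M))/((2*M)) = 9 + (M + √2*√M)*(1/(2*M)) = 9 + (M + √2*√M)/(2*M))
26*s(-26) = 26*(19/2 + √2/(2*√(-26))) = 26*(19/2 + √2*(-I*√26/26)/2) = 26*(19/2 - I*√13/26) = 247 - I*√13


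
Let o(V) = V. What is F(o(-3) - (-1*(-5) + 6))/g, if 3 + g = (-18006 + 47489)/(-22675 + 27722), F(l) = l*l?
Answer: 494606/7171 ≈ 68.973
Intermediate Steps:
F(l) = l**2
g = 14342/5047 (g = -3 + (-18006 + 47489)/(-22675 + 27722) = -3 + 29483/5047 = 14342/5047 ≈ 2.8417)
F(o(-3) - (-1*(-5) + 6))/g = (-3 - (-1*(-5) + 6))**2/(14342/5047) = (-3 - (5 + 6))**2*(5047/14342) = (-3 - 1*11)**2*(5047/14342) = (-3 - 11)**2*(5047/14342) = (-14)**2*(5047/14342) = 196*(5047/14342) = 494606/7171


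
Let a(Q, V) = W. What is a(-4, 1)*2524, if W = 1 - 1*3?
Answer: -5048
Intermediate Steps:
W = -2 (W = 1 - 3 = -2)
a(Q, V) = -2
a(-4, 1)*2524 = -2*2524 = -5048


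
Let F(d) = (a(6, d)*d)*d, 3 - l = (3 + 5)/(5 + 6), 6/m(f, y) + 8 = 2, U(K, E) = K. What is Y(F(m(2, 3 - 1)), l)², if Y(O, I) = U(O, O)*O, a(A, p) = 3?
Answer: 81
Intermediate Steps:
m(f, y) = -1 (m(f, y) = 6/(-8 + 2) = 6/(-6) = 6*(-⅙) = -1)
l = 25/11 (l = 3 - (3 + 5)/(5 + 6) = 3 - 8/11 = 25/11 ≈ 2.2727)
F(d) = 3*d² (F(d) = (3*d)*d = 3*d²)
Y(O, I) = O² (Y(O, I) = O*O = O²)
Y(F(m(2, 3 - 1)), l)² = ((3*(-1)²)²)² = ((3*1)²)² = (3²)² = 9² = 81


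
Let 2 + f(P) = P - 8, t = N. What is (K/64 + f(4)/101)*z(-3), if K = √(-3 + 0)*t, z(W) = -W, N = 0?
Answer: -18/101 ≈ -0.17822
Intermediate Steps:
t = 0
f(P) = -10 + P (f(P) = -2 + (P - 8) = -2 + (-8 + P) = -10 + P)
K = 0 (K = √(-3 + 0)*0 = √(-3)*0 = (I*√3)*0 = 0)
(K/64 + f(4)/101)*z(-3) = (0/64 + (-10 + 4)/101)*(-1*(-3)) = (0*(1/64) - 6*1/101)*3 = (0 - 6/101)*3 = -6/101*3 = -18/101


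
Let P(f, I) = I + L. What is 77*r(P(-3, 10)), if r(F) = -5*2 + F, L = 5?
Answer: 385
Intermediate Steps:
P(f, I) = 5 + I (P(f, I) = I + 5 = 5 + I)
r(F) = -10 + F
77*r(P(-3, 10)) = 77*(-10 + (5 + 10)) = 77*(-10 + 15) = 77*5 = 385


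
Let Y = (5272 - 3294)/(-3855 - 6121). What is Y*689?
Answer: -15847/116 ≈ -136.61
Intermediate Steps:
Y = -23/116 (Y = 1978/(-9976) = 1978*(-1/9976) = -23/116 ≈ -0.19828)
Y*689 = -23/116*689 = -15847/116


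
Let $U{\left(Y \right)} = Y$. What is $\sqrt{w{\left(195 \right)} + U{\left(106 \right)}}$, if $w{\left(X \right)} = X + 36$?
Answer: $\sqrt{337} \approx 18.358$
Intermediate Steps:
$w{\left(X \right)} = 36 + X$
$\sqrt{w{\left(195 \right)} + U{\left(106 \right)}} = \sqrt{\left(36 + 195\right) + 106} = \sqrt{231 + 106} = \sqrt{337}$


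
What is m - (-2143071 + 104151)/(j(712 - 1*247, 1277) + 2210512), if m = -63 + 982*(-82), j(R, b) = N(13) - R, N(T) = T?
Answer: -8905003315/110503 ≈ -80586.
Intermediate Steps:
j(R, b) = 13 - R
m = -80587 (m = -63 - 80524 = -80587)
m - (-2143071 + 104151)/(j(712 - 1*247, 1277) + 2210512) = -80587 - (-2143071 + 104151)/((13 - (712 - 1*247)) + 2210512) = -80587 - (-2038920)/((13 - (712 - 247)) + 2210512) = -80587 - (-2038920)/((13 - 1*465) + 2210512) = -80587 - (-2038920)/((13 - 465) + 2210512) = -80587 - (-2038920)/(-452 + 2210512) = -80587 - (-2038920)/2210060 = -80587 - 1*(-101946/110503) = -80587 + 101946/110503 = -8905003315/110503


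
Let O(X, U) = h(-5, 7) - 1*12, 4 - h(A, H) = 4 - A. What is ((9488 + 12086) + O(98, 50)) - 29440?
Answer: -7883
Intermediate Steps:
h(A, H) = A (h(A, H) = 4 - (4 - A) = 4 + (-4 + A) = A)
O(X, U) = -17 (O(X, U) = -5 - 1*12 = -5 - 12 = -17)
((9488 + 12086) + O(98, 50)) - 29440 = ((9488 + 12086) - 17) - 29440 = (21574 - 17) - 29440 = 21557 - 29440 = -7883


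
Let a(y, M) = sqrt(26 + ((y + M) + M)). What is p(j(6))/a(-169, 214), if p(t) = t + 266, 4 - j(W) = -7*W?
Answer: 104*sqrt(285)/95 ≈ 18.481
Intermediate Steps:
j(W) = 4 + 7*W (j(W) = 4 - (-7)*W = 4 + 7*W)
p(t) = 266 + t
a(y, M) = sqrt(26 + y + 2*M) (a(y, M) = sqrt(26 + ((M + y) + M)) = sqrt(26 + (y + 2*M)) = sqrt(26 + y + 2*M))
p(j(6))/a(-169, 214) = (266 + (4 + 7*6))/(sqrt(26 - 169 + 2*214)) = (266 + (4 + 42))/(sqrt(26 - 169 + 428)) = (266 + 46)/(sqrt(285)) = 312*(sqrt(285)/285) = 104*sqrt(285)/95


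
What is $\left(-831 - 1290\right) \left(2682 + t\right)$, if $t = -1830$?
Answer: $-1807092$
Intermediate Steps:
$\left(-831 - 1290\right) \left(2682 + t\right) = \left(-831 - 1290\right) \left(2682 - 1830\right) = \left(-2121\right) 852 = -1807092$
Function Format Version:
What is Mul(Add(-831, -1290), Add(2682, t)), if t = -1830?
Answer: -1807092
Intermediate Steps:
Mul(Add(-831, -1290), Add(2682, t)) = Mul(Add(-831, -1290), Add(2682, -1830)) = Mul(-2121, 852) = -1807092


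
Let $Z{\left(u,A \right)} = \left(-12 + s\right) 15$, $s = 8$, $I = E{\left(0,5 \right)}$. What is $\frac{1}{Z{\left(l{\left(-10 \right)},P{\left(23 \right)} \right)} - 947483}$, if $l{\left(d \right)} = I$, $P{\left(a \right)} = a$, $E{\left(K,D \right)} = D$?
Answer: $- \frac{1}{947543} \approx -1.0554 \cdot 10^{-6}$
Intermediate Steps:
$I = 5$
$l{\left(d \right)} = 5$
$Z{\left(u,A \right)} = -60$ ($Z{\left(u,A \right)} = \left(-12 + 8\right) 15 = \left(-4\right) 15 = -60$)
$\frac{1}{Z{\left(l{\left(-10 \right)},P{\left(23 \right)} \right)} - 947483} = \frac{1}{-60 - 947483} = \frac{1}{-947543} = - \frac{1}{947543}$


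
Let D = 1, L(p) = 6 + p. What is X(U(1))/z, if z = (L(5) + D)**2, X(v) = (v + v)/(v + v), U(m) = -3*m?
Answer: 1/144 ≈ 0.0069444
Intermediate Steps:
X(v) = 1 (X(v) = (2*v)/((2*v)) = (2*v)*(1/(2*v)) = 1)
z = 144 (z = ((6 + 5) + 1)**2 = (11 + 1)**2 = 12**2 = 144)
X(U(1))/z = 1/144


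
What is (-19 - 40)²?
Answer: 3481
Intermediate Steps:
(-19 - 40)² = (-59)² = 3481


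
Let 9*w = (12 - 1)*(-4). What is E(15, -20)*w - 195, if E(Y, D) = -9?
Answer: -151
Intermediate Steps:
w = -44/9 (w = ((12 - 1)*(-4))/9 = (11*(-4))/9 = (1/9)*(-44) = -44/9 ≈ -4.8889)
E(15, -20)*w - 195 = -9*(-44/9) - 195 = 44 - 195 = -151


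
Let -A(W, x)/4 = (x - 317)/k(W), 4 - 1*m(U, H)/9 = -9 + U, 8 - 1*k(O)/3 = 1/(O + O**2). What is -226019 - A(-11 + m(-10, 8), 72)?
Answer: -41897251355/185337 ≈ -2.2606e+5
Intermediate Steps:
k(O) = 24 - 3/(O + O**2)
m(U, H) = 117 - 9*U (m(U, H) = 36 - 9*(-9 + U) = 36 + (81 - 9*U) = 117 - 9*U)
A(W, x) = -4*W*(1 + W)*(-317 + x)/(3*(-1 + 8*W + 8*W**2)) (A(W, x) = -4*(x - 317)/(3*(-1 + 8*W + 8*W**2)/(W*(1 + W))) = -4*(-317 + x)*W*(1 + W)/(3*(-1 + 8*W + 8*W**2)) = -4*W*(1 + W)*(-317 + x)/(3*(-1 + 8*W + 8*W**2)))
-226019 - A(-11 + m(-10, 8), 72) = -226019 - (-4)*(-11 + (117 - 9*(-10)))*(1 + (-11 + (117 - 9*(-10))))*(-317 + 72)/(-3 + 24*(-11 + (117 - 9*(-10))) + 24*(-11 + (117 - 9*(-10)))**2) = -226019 - (-4)*(-11 + (117 + 90))*(1 + (-11 + (117 + 90)))*(-245)/(-3 + 24*(-11 + (117 + 90)) + 24*(-11 + (117 + 90))**2) = -226019 - (-4)*(-11 + 207)*(1 + (-11 + 207))*(-245)/(-3 + 24*(-11 + 207) + 24*(-11 + 207)**2) = -226019 - (-4)*196*(1 + 196)*(-245)/(-3 + 24*196 + 24*196**2) = -226019 - (-4)*196*197*(-245)/(-3 + 4704 + 24*38416) = -226019 - (-4)*196*197*(-245)/(-3 + 4704 + 921984) = -226019 - (-4)*196*197*(-245)/926685 = -226019 - 1*7567952/185337 = -226019 - 7567952/185337 = -41897251355/185337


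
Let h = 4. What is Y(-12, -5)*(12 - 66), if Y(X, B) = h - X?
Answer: -864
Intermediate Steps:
Y(X, B) = 4 - X
Y(-12, -5)*(12 - 66) = (4 - 1*(-12))*(12 - 66) = (4 + 12)*(-54) = 16*(-54) = -864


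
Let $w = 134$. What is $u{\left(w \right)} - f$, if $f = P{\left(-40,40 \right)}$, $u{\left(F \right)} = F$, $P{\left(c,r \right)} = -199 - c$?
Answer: $293$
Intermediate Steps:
$f = -159$ ($f = -199 - -40 = -199 + 40 = -159$)
$u{\left(w \right)} - f = 134 - -159 = 134 + 159 = 293$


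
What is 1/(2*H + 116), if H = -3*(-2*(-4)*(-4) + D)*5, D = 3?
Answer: 1/986 ≈ 0.0010142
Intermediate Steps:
H = 435 (H = -3*(-2*(-4)*(-4) + 3)*5 = -3*(8*(-4) + 3)*5 = -3*(-32 + 3)*5 = -3*(-29)*5 = 87*5 = 435)
1/(2*H + 116) = 1/(2*435 + 116) = 1/(870 + 116) = 1/986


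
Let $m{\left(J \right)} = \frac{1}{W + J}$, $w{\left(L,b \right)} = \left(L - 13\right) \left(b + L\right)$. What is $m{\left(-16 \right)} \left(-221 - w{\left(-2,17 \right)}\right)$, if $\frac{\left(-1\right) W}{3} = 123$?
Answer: $- \frac{4}{385} \approx -0.01039$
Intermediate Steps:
$W = -369$ ($W = \left(-3\right) 123 = -369$)
$w{\left(L,b \right)} = \left(-13 + L\right) \left(L + b\right)$
$m{\left(J \right)} = \frac{1}{-369 + J}$
$m{\left(-16 \right)} \left(-221 - w{\left(-2,17 \right)}\right) = \frac{-221 - \left(\left(-2\right)^{2} - -26 - 221 - 34\right)}{-369 - 16} = \frac{-221 - \left(4 + 26 - 221 - 34\right)}{-385} = - \frac{-221 - -225}{385} = - \frac{-221 + 225}{385} = \left(- \frac{1}{385}\right) 4 = - \frac{4}{385}$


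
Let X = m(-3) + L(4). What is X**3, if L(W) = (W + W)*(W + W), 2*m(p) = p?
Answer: 1953125/8 ≈ 2.4414e+5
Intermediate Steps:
m(p) = p/2
L(W) = 4*W**2 (L(W) = (2*W)*(2*W) = 4*W**2)
X = 125/2 (X = (1/2)*(-3) + 4*4**2 = -3/2 + 4*16 = -3/2 + 64 = 125/2 ≈ 62.500)
X**3 = (125/2)**3 = 1953125/8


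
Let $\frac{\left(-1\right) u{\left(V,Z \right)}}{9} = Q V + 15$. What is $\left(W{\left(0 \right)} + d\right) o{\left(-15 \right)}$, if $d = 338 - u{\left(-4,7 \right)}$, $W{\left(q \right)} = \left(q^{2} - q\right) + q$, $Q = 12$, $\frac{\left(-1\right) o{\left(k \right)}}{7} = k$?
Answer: $4305$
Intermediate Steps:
$o{\left(k \right)} = - 7 k$
$W{\left(q \right)} = q^{2}$
$u{\left(V,Z \right)} = -135 - 108 V$ ($u{\left(V,Z \right)} = - 9 \left(12 V + 15\right) = - 9 \left(15 + 12 V\right) = -135 - 108 V$)
$d = 41$ ($d = 338 - \left(-135 - -432\right) = 338 - \left(-135 + 432\right) = 338 - 297 = 41$)
$\left(W{\left(0 \right)} + d\right) o{\left(-15 \right)} = \left(0^{2} + 41\right) \left(\left(-7\right) \left(-15\right)\right) = \left(0 + 41\right) 105 = 41 \cdot 105 = 4305$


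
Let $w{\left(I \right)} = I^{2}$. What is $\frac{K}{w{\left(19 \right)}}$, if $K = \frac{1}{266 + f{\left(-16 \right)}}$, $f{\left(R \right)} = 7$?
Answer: $\frac{1}{98553} \approx 1.0147 \cdot 10^{-5}$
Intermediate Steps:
$K = \frac{1}{273}$ ($K = \frac{1}{266 + 7} = \frac{1}{273} \approx 0.003663$)
$\frac{K}{w{\left(19 \right)}} = \frac{1}{273 \cdot 19^{2}} = \frac{1}{273 \cdot 361} = \frac{1}{273} \cdot \frac{1}{361} = \frac{1}{98553}$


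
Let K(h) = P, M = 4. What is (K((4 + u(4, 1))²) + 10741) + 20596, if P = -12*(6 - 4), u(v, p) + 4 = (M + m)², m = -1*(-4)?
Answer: 31313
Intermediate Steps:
m = 4
u(v, p) = 60 (u(v, p) = -4 + (4 + 4)² = -4 + 8² = -4 + 64 = 60)
P = -24 (P = -12*2 = -24)
K(h) = -24
(K((4 + u(4, 1))²) + 10741) + 20596 = (-24 + 10741) + 20596 = 10717 + 20596 = 31313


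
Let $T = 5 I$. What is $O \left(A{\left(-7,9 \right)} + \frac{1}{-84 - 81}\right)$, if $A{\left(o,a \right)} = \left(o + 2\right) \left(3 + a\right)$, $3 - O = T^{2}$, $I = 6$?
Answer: $\frac{2960399}{55} \approx 53825.0$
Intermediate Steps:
$T = 30$ ($T = 5 \cdot 6 = 30$)
$O = -897$ ($O = 3 - 30^{2} = 3 - 900 = -897$)
$A{\left(o,a \right)} = \left(2 + o\right) \left(3 + a\right)$
$O \left(A{\left(-7,9 \right)} + \frac{1}{-84 - 81}\right) = - 897 \left(\left(6 + 2 \cdot 9 + 3 \left(-7\right) + 9 \left(-7\right)\right) + \frac{1}{-84 - 81}\right) = - 897 \left(\left(6 + 18 - 21 - 63\right) + \frac{1}{-165}\right) = - 897 \left(-60 - \frac{1}{165}\right) = \left(-897\right) \left(- \frac{9901}{165}\right) = \frac{2960399}{55}$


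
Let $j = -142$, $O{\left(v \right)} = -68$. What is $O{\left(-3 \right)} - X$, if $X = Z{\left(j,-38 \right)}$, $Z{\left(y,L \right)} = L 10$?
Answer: $312$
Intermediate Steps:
$Z{\left(y,L \right)} = 10 L$
$X = -380$ ($X = 10 \left(-38\right) = -380$)
$O{\left(-3 \right)} - X = -68 - -380 = -68 + 380 = 312$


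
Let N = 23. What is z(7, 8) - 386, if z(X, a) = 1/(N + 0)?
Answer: -8877/23 ≈ -385.96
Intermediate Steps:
z(X, a) = 1/23 (z(X, a) = 1/(23 + 0) = 1/23)
z(7, 8) - 386 = 1/23 - 386 = -8877/23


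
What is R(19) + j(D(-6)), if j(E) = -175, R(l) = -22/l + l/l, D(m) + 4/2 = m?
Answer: -3328/19 ≈ -175.16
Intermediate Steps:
D(m) = -2 + m
R(l) = 1 - 22/l (R(l) = -22/l + 1 = 1 - 22/l)
R(19) + j(D(-6)) = (-22 + 19)/19 - 175 = (1/19)*(-3) - 175 = -3/19 - 175 = -3328/19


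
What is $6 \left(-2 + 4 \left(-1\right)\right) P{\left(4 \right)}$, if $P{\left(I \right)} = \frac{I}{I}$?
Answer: $-36$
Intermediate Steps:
$P{\left(I \right)} = 1$
$6 \left(-2 + 4 \left(-1\right)\right) P{\left(4 \right)} = 6 \left(-2 + 4 \left(-1\right)\right) 1 = 6 \left(-2 - 4\right) 1 = 6 \left(-6\right) 1 = \left(-36\right) 1 = -36$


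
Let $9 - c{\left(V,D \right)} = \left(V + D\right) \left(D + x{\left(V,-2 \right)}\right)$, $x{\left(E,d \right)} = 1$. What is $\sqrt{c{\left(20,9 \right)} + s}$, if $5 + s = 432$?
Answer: $\sqrt{146} \approx 12.083$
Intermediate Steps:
$s = 427$ ($s = -5 + 432 = 427$)
$c{\left(V,D \right)} = 9 - \left(1 + D\right) \left(D + V\right)$ ($c{\left(V,D \right)} = 9 - \left(V + D\right) \left(D + 1\right) = 9 - \left(D + V\right) \left(1 + D\right) = 9 - \left(1 + D\right) \left(D + V\right)$)
$\sqrt{c{\left(20,9 \right)} + s} = \sqrt{\left(9 - 9 - 20 - 9^{2} - 9 \cdot 20\right) + 427} = \sqrt{\left(9 - 9 - 20 - 81 - 180\right) + 427} = \sqrt{-281 + 427} = \sqrt{146}$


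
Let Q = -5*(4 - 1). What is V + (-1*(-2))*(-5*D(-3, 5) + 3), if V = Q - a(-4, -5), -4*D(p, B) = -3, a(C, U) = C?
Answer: -25/2 ≈ -12.500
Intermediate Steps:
D(p, B) = ¾ (D(p, B) = -¼*(-3) = ¾)
Q = -15 (Q = -5*3 = -15)
V = -11 (V = -15 - 1*(-4) = -15 + 4 = -11)
V + (-1*(-2))*(-5*D(-3, 5) + 3) = -11 + (-1*(-2))*(-5*¾ + 3) = -11 + 2*(-15/4 + 3) = -11 + 2*(-¾) = -11 - 3/2 = -25/2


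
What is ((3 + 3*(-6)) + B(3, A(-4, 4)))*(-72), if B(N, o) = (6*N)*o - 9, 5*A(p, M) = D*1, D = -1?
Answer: 9936/5 ≈ 1987.2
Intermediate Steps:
A(p, M) = -⅕ (A(p, M) = (-1*1)/5 = (⅕)*(-1) = -⅕)
B(N, o) = -9 + 6*N*o (B(N, o) = 6*N*o - 9 = -9 + 6*N*o)
((3 + 3*(-6)) + B(3, A(-4, 4)))*(-72) = ((3 + 3*(-6)) + (-9 + 6*3*(-⅕)))*(-72) = ((3 - 18) + (-9 - 18/5))*(-72) = (-15 - 63/5)*(-72) = -138/5*(-72) = 9936/5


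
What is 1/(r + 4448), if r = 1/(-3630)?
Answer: 3630/16146239 ≈ 0.00022482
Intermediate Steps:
r = -1/3630 ≈ -0.00027548
1/(r + 4448) = 1/(-1/3630 + 4448) = 1/(16146239/3630) = 3630/16146239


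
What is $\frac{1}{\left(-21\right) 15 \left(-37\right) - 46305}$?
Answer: $- \frac{1}{34650} \approx -2.886 \cdot 10^{-5}$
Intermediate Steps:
$\frac{1}{\left(-21\right) 15 \left(-37\right) - 46305} = \frac{1}{\left(-315\right) \left(-37\right) - 46305} = \frac{1}{11655 - 46305} = \frac{1}{-34650} = - \frac{1}{34650}$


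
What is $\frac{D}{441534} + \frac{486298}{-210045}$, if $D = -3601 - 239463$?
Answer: $- \frac{44295246502}{15457001505} \approx -2.8657$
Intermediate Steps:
$D = -243064$
$\frac{D}{441534} + \frac{486298}{-210045} = - \frac{243064}{441534} + \frac{486298}{-210045} = \left(-243064\right) \frac{1}{441534} + 486298 \left(- \frac{1}{210045}\right) = - \frac{121532}{220767} - \frac{486298}{210045} = - \frac{44295246502}{15457001505}$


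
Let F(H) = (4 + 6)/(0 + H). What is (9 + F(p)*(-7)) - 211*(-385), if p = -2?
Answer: 81279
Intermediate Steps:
F(H) = 10/H
(9 + F(p)*(-7)) - 211*(-385) = (9 + (10/(-2))*(-7)) - 211*(-385) = (9 + (10*(-½))*(-7)) + 81235 = (9 - 5*(-7)) + 81235 = (9 + 35) + 81235 = 44 + 81235 = 81279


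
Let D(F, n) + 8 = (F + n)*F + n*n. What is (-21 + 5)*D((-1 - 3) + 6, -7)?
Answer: -496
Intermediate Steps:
D(F, n) = -8 + n**2 + F*(F + n) (D(F, n) = -8 + ((F + n)*F + n*n) = -8 + (F*(F + n) + n**2) = -8 + (n**2 + F*(F + n)) = -8 + n**2 + F*(F + n))
(-21 + 5)*D((-1 - 3) + 6, -7) = (-21 + 5)*(-8 + ((-1 - 3) + 6)**2 + (-7)**2 + ((-1 - 3) + 6)*(-7)) = -16*(-8 + (-4 + 6)**2 + 49 + (-4 + 6)*(-7)) = -16*(-8 + 2**2 + 49 + 2*(-7)) = -16*(-8 + 4 + 49 - 14) = -16*31 = -496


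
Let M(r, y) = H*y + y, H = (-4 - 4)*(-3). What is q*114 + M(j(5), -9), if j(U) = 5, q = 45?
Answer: 4905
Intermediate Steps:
H = 24 (H = -8*(-3) = 24)
M(r, y) = 25*y (M(r, y) = 24*y + y = 25*y)
q*114 + M(j(5), -9) = 45*114 + 25*(-9) = 5130 - 225 = 4905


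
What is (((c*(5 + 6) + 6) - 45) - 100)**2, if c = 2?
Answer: 13689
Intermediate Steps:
(((c*(5 + 6) + 6) - 45) - 100)**2 = (((2*(5 + 6) + 6) - 45) - 100)**2 = (((2*11 + 6) - 45) - 100)**2 = (((22 + 6) - 45) - 100)**2 = ((28 - 45) - 100)**2 = (-17 - 100)**2 = (-117)**2 = 13689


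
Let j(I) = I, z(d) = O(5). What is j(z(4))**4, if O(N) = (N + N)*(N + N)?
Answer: 100000000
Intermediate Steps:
O(N) = 4*N**2 (O(N) = (2*N)*(2*N) = 4*N**2)
z(d) = 100 (z(d) = 4*5**2 = 4*25 = 100)
j(z(4))**4 = 100**4 = 100000000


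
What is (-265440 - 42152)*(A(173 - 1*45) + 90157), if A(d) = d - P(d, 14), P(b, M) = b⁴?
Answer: 82540827838232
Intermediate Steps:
A(d) = d - d⁴
(-265440 - 42152)*(A(173 - 1*45) + 90157) = (-265440 - 42152)*(((173 - 1*45) - (173 - 1*45)⁴) + 90157) = -307592*(((173 - 45) - (173 - 45)⁴) + 90157) = -307592*((128 - 1*128⁴) + 90157) = -307592*((128 - 1*268435456) + 90157) = -307592*((128 - 268435456) + 90157) = -307592*(-268435328 + 90157) = -307592*(-268345171) = 82540827838232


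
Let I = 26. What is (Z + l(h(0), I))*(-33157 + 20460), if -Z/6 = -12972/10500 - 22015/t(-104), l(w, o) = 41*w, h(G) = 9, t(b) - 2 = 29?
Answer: -1597142183877/27125 ≈ -5.8881e+7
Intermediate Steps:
t(b) = 31 (t(b) = 2 + 29 = 31)
Z = 115779816/27125 (Z = -6*(-12972/10500 - 22015/31) = -6*(-12972*1/10500 - 22015*1/31) = -6*(-1081/875 - 22015/31) = -6*(-19296636/27125) = 115779816/27125 ≈ 4268.4)
(Z + l(h(0), I))*(-33157 + 20460) = (115779816/27125 + 41*9)*(-33157 + 20460) = (115779816/27125 + 369)*(-12697) = (125788941/27125)*(-12697) = -1597142183877/27125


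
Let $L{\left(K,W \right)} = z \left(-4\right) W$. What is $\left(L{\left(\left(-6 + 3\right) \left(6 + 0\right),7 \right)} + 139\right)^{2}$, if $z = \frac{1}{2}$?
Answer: $15625$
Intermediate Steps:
$z = \frac{1}{2} \approx 0.5$
$L{\left(K,W \right)} = - 2 W$ ($L{\left(K,W \right)} = \frac{1}{2} \left(-4\right) W = - 2 W$)
$\left(L{\left(\left(-6 + 3\right) \left(6 + 0\right),7 \right)} + 139\right)^{2} = \left(\left(-2\right) 7 + 139\right)^{2} = \left(-14 + 139\right)^{2} = 125^{2} = 15625$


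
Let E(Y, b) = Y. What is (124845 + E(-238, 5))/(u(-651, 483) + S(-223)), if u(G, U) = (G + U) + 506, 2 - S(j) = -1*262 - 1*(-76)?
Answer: 124607/526 ≈ 236.90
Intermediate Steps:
S(j) = 188 (S(j) = 2 - (-1*262 - 1*(-76)) = 2 - (-262 + 76) = 2 - 1*(-186) = 2 + 186 = 188)
u(G, U) = 506 + G + U
(124845 + E(-238, 5))/(u(-651, 483) + S(-223)) = (124845 - 238)/((506 - 651 + 483) + 188) = 124607/(338 + 188) = 124607/526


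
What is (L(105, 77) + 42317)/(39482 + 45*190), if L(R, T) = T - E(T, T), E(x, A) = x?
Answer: 42317/48032 ≈ 0.88102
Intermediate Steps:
L(R, T) = 0 (L(R, T) = T - T = 0)
(L(105, 77) + 42317)/(39482 + 45*190) = (0 + 42317)/(39482 + 45*190) = 42317/(39482 + 8550) = 42317/48032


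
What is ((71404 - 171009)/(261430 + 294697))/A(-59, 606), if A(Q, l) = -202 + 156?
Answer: 9055/2325622 ≈ 0.0038936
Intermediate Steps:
A(Q, l) = -46
((71404 - 171009)/(261430 + 294697))/A(-59, 606) = ((71404 - 171009)/(261430 + 294697))/(-46) = -99605/556127*(-1/46) = -99605*1/556127*(-1/46) = -9055/50557*(-1/46) = 9055/2325622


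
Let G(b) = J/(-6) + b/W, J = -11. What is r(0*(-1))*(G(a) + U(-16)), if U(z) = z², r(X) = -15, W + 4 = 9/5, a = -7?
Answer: -86135/22 ≈ -3915.2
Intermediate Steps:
W = -11/5 (W = -4 + 9/5 = -11/5 ≈ -2.2000)
G(b) = 11/6 - 5*b/11 (G(b) = -11/(-6) + b/(-11/5) = -11*(-⅙) + b*(-5/11) = 11/6 - 5*b/11)
r(0*(-1))*(G(a) + U(-16)) = -15*((11/6 - 5/11*(-7)) + (-16)²) = -15*((11/6 + 35/11) + 256) = -15*(331/66 + 256) = -15*17227/66 = -86135/22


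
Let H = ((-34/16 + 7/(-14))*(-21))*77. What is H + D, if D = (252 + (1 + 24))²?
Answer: 647789/8 ≈ 80974.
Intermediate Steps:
D = 76729 (D = (252 + 25)² = 277² = 76729)
H = 33957/8 (H = ((-34*1/16 + 7*(-1/14))*(-21))*77 = ((-17/8 - ½)*(-21))*77 = -21/8*(-21)*77 = (441/8)*77 = 33957/8 ≈ 4244.6)
H + D = 33957/8 + 76729 = 647789/8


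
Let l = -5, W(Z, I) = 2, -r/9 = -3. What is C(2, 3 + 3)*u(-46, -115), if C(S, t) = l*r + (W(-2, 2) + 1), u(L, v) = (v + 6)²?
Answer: -1568292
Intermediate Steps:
r = 27 (r = -9*(-3) = 27)
u(L, v) = (6 + v)²
C(S, t) = -132 (C(S, t) = -5*27 + (2 + 1) = -135 + 3 = -132)
C(2, 3 + 3)*u(-46, -115) = -132*(6 - 115)² = -132*(-109)² = -132*11881 = -1568292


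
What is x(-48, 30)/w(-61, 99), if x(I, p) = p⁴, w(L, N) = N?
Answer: 90000/11 ≈ 8181.8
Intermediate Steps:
x(-48, 30)/w(-61, 99) = 30⁴/99 = 810000*(1/99) = 90000/11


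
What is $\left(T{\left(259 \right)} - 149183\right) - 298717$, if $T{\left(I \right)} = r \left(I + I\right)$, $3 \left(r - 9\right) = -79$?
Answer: $- \frac{1370636}{3} \approx -4.5688 \cdot 10^{5}$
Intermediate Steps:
$r = - \frac{52}{3}$ ($r = 9 + \frac{1}{3} \left(-79\right) = 9 - \frac{79}{3} = - \frac{52}{3} \approx -17.333$)
$T{\left(I \right)} = - \frac{104 I}{3}$ ($T{\left(I \right)} = - \frac{52 \left(I + I\right)}{3} = - \frac{52 \cdot 2 I}{3} = - \frac{104 I}{3}$)
$\left(T{\left(259 \right)} - 149183\right) - 298717 = \left(\left(- \frac{104}{3}\right) 259 - 149183\right) - 298717 = \left(- \frac{26936}{3} - 149183\right) - 298717 = - \frac{474485}{3} - 298717 = - \frac{1370636}{3}$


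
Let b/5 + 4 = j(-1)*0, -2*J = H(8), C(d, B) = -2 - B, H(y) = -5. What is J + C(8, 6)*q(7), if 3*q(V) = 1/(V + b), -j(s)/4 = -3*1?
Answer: 211/78 ≈ 2.7051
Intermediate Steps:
J = 5/2 (J = -1/2*(-5) = 5/2 ≈ 2.5000)
j(s) = 12 (j(s) = -(-12) = -4*(-3) = 12)
b = -20 (b = -20 + 5*(12*0) = -20 + 5*0 = -20 + 0 = -20)
q(V) = 1/(3*(-20 + V)) (q(V) = 1/(3*(V - 20)) = 1/(3*(-20 + V)))
J + C(8, 6)*q(7) = 5/2 + (-2 - 1*6)*(1/(3*(-20 + 7))) = 5/2 + (-2 - 6)*((1/3)/(-13)) = 5/2 - 8*(-1)/(3*13) = 5/2 - 8*(-1/39) = 5/2 + 8/39 = 211/78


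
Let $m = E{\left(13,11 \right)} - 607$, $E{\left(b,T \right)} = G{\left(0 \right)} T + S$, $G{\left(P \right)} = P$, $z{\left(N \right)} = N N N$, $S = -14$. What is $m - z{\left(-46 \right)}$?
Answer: $96715$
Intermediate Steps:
$z{\left(N \right)} = N^{3}$ ($z{\left(N \right)} = N^{2} N = N^{3}$)
$E{\left(b,T \right)} = -14$ ($E{\left(b,T \right)} = 0 T - 14 = 0 - 14 = -14$)
$m = -621$ ($m = -14 - 607 = -621$)
$m - z{\left(-46 \right)} = -621 - \left(-46\right)^{3} = -621 - -97336 = -621 + 97336 = 96715$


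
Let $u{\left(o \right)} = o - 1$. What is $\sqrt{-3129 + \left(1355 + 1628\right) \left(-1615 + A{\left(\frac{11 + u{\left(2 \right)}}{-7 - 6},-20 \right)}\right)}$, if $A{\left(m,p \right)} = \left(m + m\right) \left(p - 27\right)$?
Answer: $\frac{i \sqrt{770951194}}{13} \approx 2135.8 i$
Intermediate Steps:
$u{\left(o \right)} = -1 + o$
$A{\left(m,p \right)} = 2 m \left(-27 + p\right)$
$\sqrt{-3129 + \left(1355 + 1628\right) \left(-1615 + A{\left(\frac{11 + u{\left(2 \right)}}{-7 - 6},-20 \right)}\right)} = \sqrt{-3129 + \left(1355 + 1628\right) \left(-1615 + 2 \frac{11 + \left(-1 + 2\right)}{-7 - 6} \left(-27 - 20\right)\right)} = \sqrt{-3129 + 2983 \left(-1615 + 2 \frac{11 + 1}{-13} \left(-47\right)\right)} = \sqrt{-3129 + 2983 \left(-1615 + 2 \cdot 12 \left(- \frac{1}{13}\right) \left(-47\right)\right)} = \sqrt{-3129 + 2983 \left(-1615 + 2 \left(- \frac{12}{13}\right) \left(-47\right)\right)} = \sqrt{-3129 + 2983 \left(-1615 + \frac{1128}{13}\right)} = \sqrt{-3129 + 2983 \left(- \frac{19867}{13}\right)} = \sqrt{-3129 - \frac{59263261}{13}} = \sqrt{- \frac{59303938}{13}} = \frac{i \sqrt{770951194}}{13}$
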